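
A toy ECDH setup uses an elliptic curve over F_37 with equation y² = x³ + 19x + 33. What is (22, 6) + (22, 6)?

(19, 1)

tangent at (22, 6): λ = (3·22² + 19)/(2·6) ≡ 28/12. 12⁻¹ ≡ 34 (mod 37), so λ ≡ 28·34 ≡ 27.
  x = λ² - 22 - 22 = 729 - 44 ≡ 19; y = λ·(22 - 19) - 6 ≡ 1. → (19, 1)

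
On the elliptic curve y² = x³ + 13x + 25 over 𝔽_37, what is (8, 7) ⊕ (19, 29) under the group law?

(14, 18)

(8, 7) + (19, 29). λ = (29 - 7)/(19 - 8) ≡ 22/11 mod 37. 11⁻¹ ≡ 27 (mod 37) since 11·27 = 297 ≡ 1, so λ ≡ 2.
  x = λ² - 8 - 19 = 4 - 27 ≡ 14; y = λ·(8 - 14) - 7 ≡ 18. → (14, 18)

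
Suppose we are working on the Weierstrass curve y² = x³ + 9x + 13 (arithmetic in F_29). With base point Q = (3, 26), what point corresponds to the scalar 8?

Double-and-add on 8 = (1000)₂. Start with Q = (3, 26) for the leading 1-bit.
double: tangent at (3, 26): λ = (3·3² + 9)/(2·26) ≡ 7/23. 23⁻¹ ≡ 24 (mod 29), so λ ≡ 7·24 ≡ 23.
  x = λ² - 3 - 3 = 529 - 6 ≡ 1; y = λ·(3 - 1) - 26 ≡ 20. → (1, 20)
double: tangent at (1, 20): λ = (3·1² + 9)/(2·20) ≡ 12/11. 11⁻¹ ≡ 8 (mod 29) since 11·8 = 88 ≡ 1, so λ ≡ 12·8 ≡ 9.
  x = λ² - 1 - 1 = 81 - 2 ≡ 21; y = λ·(1 - 21) - 20 ≡ 3. → (21, 3)
double: tangent at (21, 3): λ = (3·21² + 9)/(2·3) ≡ 27/6. 6⁻¹ ≡ 5 (mod 29) since 6·5 = 30 ≡ 1, so λ ≡ 27·5 ≡ 19.
  x = λ² - 21 - 21 = 361 - 42 ≡ 0; y = λ·(21 - 0) - 3 ≡ 19. → (0, 19)

(0, 19)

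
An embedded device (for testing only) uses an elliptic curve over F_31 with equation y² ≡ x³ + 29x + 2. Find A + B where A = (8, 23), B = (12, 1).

(8, 23) + (12, 1). λ = (1 - 23)/(12 - 8) ≡ 9/4 mod 31. 4⁻¹ ≡ 8 (mod 31), so λ ≡ 10.
  x = λ² - 8 - 12 = 100 - 20 ≡ 18; y = λ·(8 - 18) - 23 ≡ 1. → (18, 1)

(18, 1)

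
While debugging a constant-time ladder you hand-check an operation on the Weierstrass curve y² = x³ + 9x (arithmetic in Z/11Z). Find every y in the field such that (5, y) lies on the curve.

4, 7

x³ + 9x + 0 = 170 ≡ 5 (mod 11).
Square roots of 5 mod 11: 4 and 7 (since 4² = 16 ≡ 5).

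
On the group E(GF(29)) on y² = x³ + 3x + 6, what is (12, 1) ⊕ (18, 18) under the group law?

(12, 1) + (18, 18). λ = (18 - 1)/(18 - 12) ≡ 17/6 mod 29. 6⁻¹ ≡ 5 (mod 29), so λ ≡ 27.
  x = λ² - 12 - 18 = 729 - 30 ≡ 3; y = λ·(12 - 3) - 1 ≡ 10. → (3, 10)

(3, 10)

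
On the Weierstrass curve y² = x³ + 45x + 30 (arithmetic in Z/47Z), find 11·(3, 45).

(19, 41)

Write G = (3, 45).
Double-and-add on 11 = (1011)₂. Start with G = (3, 45) for the leading 1-bit.
double: tangent at (3, 45): λ = (3·3² + 45)/(2·45) ≡ 25/43. 43⁻¹ ≡ 35 (mod 47) since 43·35 = 1505 ≡ 1, so λ ≡ 25·35 ≡ 29.
  x = λ² - 3 - 3 = 841 - 6 ≡ 36; y = λ·(3 - 36) - 45 ≡ 32. → (36, 32)
double: tangent at (36, 32): λ = (3·36² + 45)/(2·32) ≡ 32/17. 17⁻¹ ≡ 36 (mod 47) since 17·36 = 612 ≡ 1, so λ ≡ 32·36 ≡ 24.
  x = λ² - 36 - 36 = 576 - 72 ≡ 34; y = λ·(36 - 34) - 32 ≡ 16. → (34, 16)
add G: (34, 16) + (3, 45). λ = (45 - 16)/(3 - 34) ≡ 29/16 mod 47. 16⁻¹ ≡ 3 (mod 47), so λ ≡ 40.
  x = λ² - 34 - 3 = 1600 - 37 ≡ 12; y = λ·(34 - 12) - 16 ≡ 18. → (12, 18)
double: tangent at (12, 18): λ = (3·12² + 45)/(2·18) ≡ 7/36. 36⁻¹ ≡ 17 (mod 47), so λ ≡ 7·17 ≡ 25.
  x = λ² - 12 - 12 = 625 - 24 ≡ 37; y = λ·(12 - 37) - 18 ≡ 15. → (37, 15)
add G: (37, 15) + (3, 45). λ = (45 - 15)/(3 - 37) ≡ 30/13 mod 47. 13⁻¹ ≡ 29 (mod 47), so λ ≡ 24.
  x = λ² - 37 - 3 = 576 - 40 ≡ 19; y = λ·(37 - 19) - 15 ≡ 41. → (19, 41)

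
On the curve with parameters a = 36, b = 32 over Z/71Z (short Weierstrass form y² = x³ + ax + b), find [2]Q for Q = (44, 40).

(3, 5)

tangent at (44, 40): λ = (3·44² + 36)/(2·40) ≡ 22/9. 9⁻¹ ≡ 8 (mod 71), so λ ≡ 22·8 ≡ 34.
  x = λ² - 44 - 44 = 1156 - 88 ≡ 3; y = λ·(44 - 3) - 40 ≡ 5. → (3, 5)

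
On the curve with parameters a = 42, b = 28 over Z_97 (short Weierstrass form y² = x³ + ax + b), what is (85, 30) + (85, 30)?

tangent at (85, 30): λ = (3·85² + 42)/(2·30) ≡ 86/60. 60⁻¹ ≡ 76 (mod 97), so λ ≡ 86·76 ≡ 37.
  x = λ² - 85 - 85 = 1369 - 170 ≡ 35; y = λ·(85 - 35) - 30 ≡ 74. → (35, 74)

(35, 74)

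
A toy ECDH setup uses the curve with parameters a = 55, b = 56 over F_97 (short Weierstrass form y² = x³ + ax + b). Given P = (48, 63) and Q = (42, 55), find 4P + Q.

First 4P:
Double-and-add on 4 = (100)₂. Start with P = (48, 63) for the leading 1-bit.
double: tangent at (48, 63): λ = (3·48² + 55)/(2·63) ≡ 80/29. 29⁻¹ ≡ 87 (mod 97), so λ ≡ 80·87 ≡ 73.
  x = λ² - 48 - 48 = 5329 - 96 ≡ 92; y = λ·(48 - 92) - 63 ≡ 23. → (92, 23)
double: tangent at (92, 23): λ = (3·92² + 55)/(2·23) ≡ 33/46. 46⁻¹ ≡ 19 (mod 97) since 46·19 = 874 ≡ 1, so λ ≡ 33·19 ≡ 45.
  x = λ² - 92 - 92 = 2025 - 184 ≡ 95; y = λ·(92 - 95) - 23 ≡ 36. → (95, 36)
4P = (95, 36).
Finally 4P + Q:
(95, 36) + (42, 55). λ = (55 - 36)/(42 - 95) ≡ 19/44 mod 97. 44⁻¹ ≡ 86 (mod 97) since 44·86 = 3784 ≡ 1, so λ ≡ 82.
  x = λ² - 95 - 42 = 6724 - 137 ≡ 88; y = λ·(95 - 88) - 36 ≡ 53. → (88, 53)

(88, 53)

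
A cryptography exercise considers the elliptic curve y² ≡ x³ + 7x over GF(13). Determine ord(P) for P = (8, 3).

2P: tangent at (8, 3): λ = (3·8² + 7)/(2·3) ≡ 4/6. 6⁻¹ ≡ 11 (mod 13) since 6·11 = 66 ≡ 1, so λ ≡ 4·11 ≡ 5.
  x = λ² - 8 - 8 = 25 - 16 ≡ 9; y = λ·(8 - 9) - 3 ≡ 5. → (9, 5)
3P: (9, 5) + (8, 3). λ = (3 - 5)/(8 - 9) ≡ 11/12 mod 13. 12⁻¹ ≡ 12 (mod 13), so λ ≡ 2.
  x = λ² - 9 - 8 = 4 - 17 ≡ 0; y = λ·(9 - 0) - 5 ≡ 0. → (0, 0)
4P: (0, 0) + (8, 3). λ = (3 - 0)/(8 - 0) ≡ 3/8 mod 13. 8⁻¹ ≡ 5 (mod 13), so λ ≡ 2.
  x = λ² - 0 - 8 = 4 - 8 ≡ 9; y = λ·(0 - 9) - 0 ≡ 8. → (9, 8)
5P: (9, 8) + (8, 3). λ = (3 - 8)/(8 - 9) ≡ 8/12 mod 13. 12⁻¹ ≡ 12 (mod 13), so λ ≡ 5.
  x = λ² - 9 - 8 = 25 - 17 ≡ 8; y = λ·(9 - 8) - 8 ≡ 10. → (8, 10)
6P: (8, 10) + (8, 3): same x and y₁ ≡ -y₂, so the sum is O.
6P = O, so the order is 6.

6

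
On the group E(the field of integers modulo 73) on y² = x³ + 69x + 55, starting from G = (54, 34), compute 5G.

Repeated addition: build up to 5G.
2G: tangent at (54, 34): λ = (3·54² + 69)/(2·34) ≡ 57/68. 68⁻¹ ≡ 29 (mod 73), so λ ≡ 57·29 ≡ 47.
  x = λ² - 54 - 54 = 2209 - 108 ≡ 57; y = λ·(54 - 57) - 34 ≡ 44. → (57, 44)
3G: (57, 44) + (54, 34). λ = (34 - 44)/(54 - 57) ≡ 63/70 mod 73. 70⁻¹ ≡ 24 (mod 73), so λ ≡ 52.
  x = λ² - 57 - 54 = 2704 - 111 ≡ 38; y = λ·(57 - 38) - 44 ≡ 68. → (38, 68)
4G: (38, 68) + (54, 34). λ = (34 - 68)/(54 - 38) ≡ 39/16 mod 73. 16⁻¹ ≡ 32 (mod 73), so λ ≡ 7.
  x = λ² - 38 - 54 = 49 - 92 ≡ 30; y = λ·(38 - 30) - 68 ≡ 61. → (30, 61)
5G: (30, 61) + (54, 34). λ = (34 - 61)/(54 - 30) ≡ 46/24 mod 73. 24⁻¹ ≡ 70 (mod 73), so λ ≡ 8.
  x = λ² - 30 - 54 = 64 - 84 ≡ 53; y = λ·(30 - 53) - 61 ≡ 47. → (53, 47)

(53, 47)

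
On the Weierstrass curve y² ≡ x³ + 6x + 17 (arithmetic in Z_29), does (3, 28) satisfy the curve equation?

y² = 28² ≡ 1; x³ + 6x + 17 = 62 ≡ 4 (mod 29). 1 ≠ 4.

no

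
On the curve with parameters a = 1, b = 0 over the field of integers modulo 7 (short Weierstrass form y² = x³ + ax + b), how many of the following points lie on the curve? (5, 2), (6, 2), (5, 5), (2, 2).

(5, 2): 2² ≡ 4, rhs ≡ 4 → on.
(6, 2): 2² ≡ 4, rhs ≡ 5 → off.
(5, 5): 5² ≡ 4, rhs ≡ 4 → on.
(2, 2): 2² ≡ 4, rhs ≡ 3 → off.

2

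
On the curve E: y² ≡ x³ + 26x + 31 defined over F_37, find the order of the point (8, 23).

2P: tangent at (8, 23): λ = (3·8² + 26)/(2·23) ≡ 33/9. 9⁻¹ ≡ 33 (mod 37), so λ ≡ 33·33 ≡ 16.
  x = λ² - 8 - 8 = 256 - 16 ≡ 18; y = λ·(8 - 18) - 23 ≡ 2. → (18, 2)
3P: (18, 2) + (8, 23). λ = (23 - 2)/(8 - 18) ≡ 21/27 mod 37. 27⁻¹ ≡ 11 (mod 37) since 27·11 = 297 ≡ 1, so λ ≡ 9.
  x = λ² - 18 - 8 = 81 - 26 ≡ 18; y = λ·(18 - 18) - 2 ≡ 35. → (18, 35)
4P: (18, 35) + (8, 23). λ = (23 - 35)/(8 - 18) ≡ 25/27 mod 37. 27⁻¹ ≡ 11 (mod 37) since 27·11 = 297 ≡ 1, so λ ≡ 16.
  x = λ² - 18 - 8 = 256 - 26 ≡ 8; y = λ·(18 - 8) - 35 ≡ 14. → (8, 14)
5P: (8, 14) + (8, 23): same x and y₁ ≡ -y₂, so the sum is 𝒪.
5P = 𝒪, so the order is 5.

5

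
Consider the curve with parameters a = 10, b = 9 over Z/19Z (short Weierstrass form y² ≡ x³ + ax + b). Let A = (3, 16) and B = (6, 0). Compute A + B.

(11, 14)

(3, 16) + (6, 0). λ = (0 - 16)/(6 - 3) ≡ 3/3 mod 19. 3⁻¹ ≡ 13 (mod 19), so λ ≡ 1.
  x = λ² - 3 - 6 = 1 - 9 ≡ 11; y = λ·(3 - 11) - 16 ≡ 14. → (11, 14)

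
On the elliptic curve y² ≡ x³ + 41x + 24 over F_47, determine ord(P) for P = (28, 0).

2

2P: (28, 0) + (28, 0): same x and y₁ ≡ -y₂, so the sum is the point at infinity.
2P = the point at infinity, so the order is 2.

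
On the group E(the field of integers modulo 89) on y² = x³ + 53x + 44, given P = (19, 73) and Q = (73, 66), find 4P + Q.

First 4P:
Double-and-add on 4 = (100)₂. Start with P = (19, 73) for the leading 1-bit.
double: tangent at (19, 73): λ = (3·19² + 53)/(2·73) ≡ 68/57. 57⁻¹ ≡ 25 (mod 89) since 57·25 = 1425 ≡ 1, so λ ≡ 68·25 ≡ 9.
  x = λ² - 19 - 19 = 81 - 38 ≡ 43; y = λ·(19 - 43) - 73 ≡ 67. → (43, 67)
double: tangent at (43, 67): λ = (3·43² + 53)/(2·67) ≡ 82/45. 45⁻¹ ≡ 2 (mod 89) since 45·2 = 90 ≡ 1, so λ ≡ 82·2 ≡ 75.
  x = λ² - 43 - 43 = 5625 - 86 ≡ 21; y = λ·(43 - 21) - 67 ≡ 70. → (21, 70)
4P = (21, 70).
Finally 4P + Q:
(21, 70) + (73, 66). λ = (66 - 70)/(73 - 21) ≡ 85/52 mod 89. 52⁻¹ ≡ 12 (mod 89) since 52·12 = 624 ≡ 1, so λ ≡ 41.
  x = λ² - 21 - 73 = 1681 - 94 ≡ 74; y = λ·(21 - 74) - 70 ≡ 71. → (74, 71)

(74, 71)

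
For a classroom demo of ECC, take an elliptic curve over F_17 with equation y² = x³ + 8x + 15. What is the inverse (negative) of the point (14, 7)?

(14, 10)

-(14, 7) = (14, -7 mod 17) = (14, 10).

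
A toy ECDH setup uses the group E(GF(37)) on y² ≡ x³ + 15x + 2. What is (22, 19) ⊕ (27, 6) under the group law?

(22, 19) + (27, 6). λ = (6 - 19)/(27 - 22) ≡ 24/5 mod 37. 5⁻¹ ≡ 15 (mod 37), so λ ≡ 27.
  x = λ² - 22 - 27 = 729 - 49 ≡ 14; y = λ·(22 - 14) - 19 ≡ 12. → (14, 12)

(14, 12)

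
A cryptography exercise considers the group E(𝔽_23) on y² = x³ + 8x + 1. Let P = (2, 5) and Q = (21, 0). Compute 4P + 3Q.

(17, 17)

First 4P:
Double-and-add on 4 = (100)₂. Start with P = (2, 5) for the leading 1-bit.
double: tangent at (2, 5): λ = (3·2² + 8)/(2·5) ≡ 20/10. 10⁻¹ ≡ 7 (mod 23), so λ ≡ 20·7 ≡ 2.
  x = λ² - 2 - 2 = 4 - 4 ≡ 0; y = λ·(2 - 0) - 5 ≡ 22. → (0, 22)
double: tangent at (0, 22): λ = (3·0² + 8)/(2·22) ≡ 8/21. 21⁻¹ ≡ 11 (mod 23) since 21·11 = 231 ≡ 1, so λ ≡ 8·11 ≡ 19.
  x = λ² - 0 - 0 = 361 - 0 ≡ 16; y = λ·(0 - 16) - 22 ≡ 19. → (16, 19)
4P = (16, 19).
Next 3Q:
Repeated addition: build up to 3Q.
2Q: (21, 0) + (21, 0): same x and y₁ ≡ -y₂, so the sum is O.
3Q: O + (21, 0) = (21, 0) (identity).
3Q = (21, 0).
Finally 4P + 3Q:
(16, 19) + (21, 0). λ = (0 - 19)/(21 - 16) ≡ 4/5 mod 23. 5⁻¹ ≡ 14 (mod 23) since 5·14 = 70 ≡ 1, so λ ≡ 10.
  x = λ² - 16 - 21 = 100 - 37 ≡ 17; y = λ·(16 - 17) - 19 ≡ 17. → (17, 17)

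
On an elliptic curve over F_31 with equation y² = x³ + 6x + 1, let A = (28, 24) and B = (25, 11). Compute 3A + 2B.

O

First 3A:
Repeated addition: build up to 3A.
2A: tangent at (28, 24): λ = (3·28² + 6)/(2·24) ≡ 2/17. 17⁻¹ ≡ 11 (mod 31) since 17·11 = 187 ≡ 1, so λ ≡ 2·11 ≡ 22.
  x = λ² - 28 - 28 = 484 - 56 ≡ 25; y = λ·(28 - 25) - 24 ≡ 11. → (25, 11)
3A: (25, 11) + (28, 24). λ = (24 - 11)/(28 - 25) ≡ 13/3 mod 31. 3⁻¹ ≡ 21 (mod 31), so λ ≡ 25.
  x = λ² - 25 - 28 = 625 - 53 ≡ 14; y = λ·(25 - 14) - 11 ≡ 16. → (14, 16)
3A = (14, 16).
Next 2B:
Repeated addition: build up to 2B.
2B: tangent at (25, 11): λ = (3·25² + 6)/(2·11) ≡ 21/22. 22⁻¹ ≡ 24 (mod 31), so λ ≡ 21·24 ≡ 8.
  x = λ² - 25 - 25 = 64 - 50 ≡ 14; y = λ·(25 - 14) - 11 ≡ 15. → (14, 15)
2B = (14, 15).
Finally 3A + 2B:
(14, 16) + (14, 15): same x and y₁ ≡ -y₂, so the sum is ∞.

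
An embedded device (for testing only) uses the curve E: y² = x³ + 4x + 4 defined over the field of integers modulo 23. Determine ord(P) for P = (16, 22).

3

2P: tangent at (16, 22): λ = (3·16² + 4)/(2·22) ≡ 13/21. 21⁻¹ ≡ 11 (mod 23), so λ ≡ 13·11 ≡ 5.
  x = λ² - 16 - 16 = 25 - 32 ≡ 16; y = λ·(16 - 16) - 22 ≡ 1. → (16, 1)
3P: (16, 1) + (16, 22): same x and y₁ ≡ -y₂, so the sum is the point at infinity.
3P = the point at infinity, so the order is 3.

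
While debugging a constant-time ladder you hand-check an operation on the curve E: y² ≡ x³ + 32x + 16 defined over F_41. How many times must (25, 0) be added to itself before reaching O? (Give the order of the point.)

2P: (25, 0) + (25, 0): same x and y₁ ≡ -y₂, so the sum is O.
2P = O, so the order is 2.

2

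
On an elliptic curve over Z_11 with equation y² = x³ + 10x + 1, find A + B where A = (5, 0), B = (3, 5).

(1, 1)

(5, 0) + (3, 5). λ = (5 - 0)/(3 - 5) ≡ 5/9 mod 11. 9⁻¹ ≡ 5 (mod 11) since 9·5 = 45 ≡ 1, so λ ≡ 3.
  x = λ² - 5 - 3 = 9 - 8 ≡ 1; y = λ·(5 - 1) - 0 ≡ 1. → (1, 1)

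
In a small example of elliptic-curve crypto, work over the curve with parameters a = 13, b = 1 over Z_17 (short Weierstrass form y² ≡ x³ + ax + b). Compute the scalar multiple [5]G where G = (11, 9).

Double-and-add on 5 = (101)₂. Start with G = (11, 9) for the leading 1-bit.
double: tangent at (11, 9): λ = (3·11² + 13)/(2·9) ≡ 2/1. 1⁻¹ ≡ 1 (mod 17) since 1·1 = 1 ≡ 1, so λ ≡ 2·1 ≡ 2.
  x = λ² - 11 - 11 = 4 - 22 ≡ 16; y = λ·(11 - 16) - 9 ≡ 15. → (16, 15)
double: tangent at (16, 15): λ = (3·16² + 13)/(2·15) ≡ 16/13. 13⁻¹ ≡ 4 (mod 17) since 13·4 = 52 ≡ 1, so λ ≡ 16·4 ≡ 13.
  x = λ² - 16 - 16 = 169 - 32 ≡ 1; y = λ·(16 - 1) - 15 ≡ 10. → (1, 10)
add G: (1, 10) + (11, 9). λ = (9 - 10)/(11 - 1) ≡ 16/10 mod 17. 10⁻¹ ≡ 12 (mod 17), so λ ≡ 5.
  x = λ² - 1 - 11 = 25 - 12 ≡ 13; y = λ·(1 - 13) - 10 ≡ 15. → (13, 15)

(13, 15)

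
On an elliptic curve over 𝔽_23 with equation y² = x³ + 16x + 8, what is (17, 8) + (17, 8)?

tangent at (17, 8): λ = (3·17² + 16)/(2·8) ≡ 9/16. 16⁻¹ ≡ 13 (mod 23), so λ ≡ 9·13 ≡ 2.
  x = λ² - 17 - 17 = 4 - 34 ≡ 16; y = λ·(17 - 16) - 8 ≡ 17. → (16, 17)

(16, 17)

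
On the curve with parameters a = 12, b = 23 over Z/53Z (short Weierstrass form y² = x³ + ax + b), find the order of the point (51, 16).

2P: tangent at (51, 16): λ = (3·51² + 12)/(2·16) ≡ 24/32. 32⁻¹ ≡ 5 (mod 53), so λ ≡ 24·5 ≡ 14.
  x = λ² - 51 - 51 = 196 - 102 ≡ 41; y = λ·(51 - 41) - 16 ≡ 18. → (41, 18)
3P: (41, 18) + (51, 16). λ = (16 - 18)/(51 - 41) ≡ 51/10 mod 53. 10⁻¹ ≡ 16 (mod 53) since 10·16 = 160 ≡ 1, so λ ≡ 21.
  x = λ² - 41 - 51 = 441 - 92 ≡ 31; y = λ·(41 - 31) - 18 ≡ 33. → (31, 33)
4P: (31, 33) + (51, 16). λ = (16 - 33)/(51 - 31) ≡ 36/20 mod 53. 20⁻¹ ≡ 8 (mod 53) since 20·8 = 160 ≡ 1, so λ ≡ 23.
  x = λ² - 31 - 51 = 529 - 82 ≡ 23; y = λ·(31 - 23) - 33 ≡ 45. → (23, 45)
5P: (23, 45) + (51, 16). λ = (16 - 45)/(51 - 23) ≡ 24/28 mod 53. 28⁻¹ ≡ 36 (mod 53), so λ ≡ 16.
  x = λ² - 23 - 51 = 256 - 74 ≡ 23; y = λ·(23 - 23) - 45 ≡ 8. → (23, 8)
6P: (23, 8) + (51, 16). λ = (16 - 8)/(51 - 23) ≡ 8/28 mod 53. 28⁻¹ ≡ 36 (mod 53) since 28·36 = 1008 ≡ 1, so λ ≡ 23.
  x = λ² - 23 - 51 = 529 - 74 ≡ 31; y = λ·(23 - 31) - 8 ≡ 20. → (31, 20)
7P: (31, 20) + (51, 16). λ = (16 - 20)/(51 - 31) ≡ 49/20 mod 53. 20⁻¹ ≡ 8 (mod 53), so λ ≡ 21.
  x = λ² - 31 - 51 = 441 - 82 ≡ 41; y = λ·(31 - 41) - 20 ≡ 35. → (41, 35)
8P: (41, 35) + (51, 16). λ = (16 - 35)/(51 - 41) ≡ 34/10 mod 53. 10⁻¹ ≡ 16 (mod 53) since 10·16 = 160 ≡ 1, so λ ≡ 14.
  x = λ² - 41 - 51 = 196 - 92 ≡ 51; y = λ·(41 - 51) - 35 ≡ 37. → (51, 37)
9P: (51, 37) + (51, 16): same x and y₁ ≡ -y₂, so the sum is 𝒪.
9P = 𝒪, so the order is 9.

9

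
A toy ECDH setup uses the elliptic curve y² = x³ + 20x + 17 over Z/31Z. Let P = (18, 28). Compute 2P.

tangent at (18, 28): λ = (3·18² + 20)/(2·28) ≡ 0/25. 25⁻¹ ≡ 5 (mod 31), so λ ≡ 0·5 ≡ 0.
  x = λ² - 18 - 18 = 0 - 36 ≡ 26; y = λ·(18 - 26) - 28 ≡ 3. → (26, 3)

(26, 3)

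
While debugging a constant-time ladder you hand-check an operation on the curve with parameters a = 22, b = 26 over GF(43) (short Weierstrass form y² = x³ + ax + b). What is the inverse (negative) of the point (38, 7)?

-(38, 7) = (38, -7 mod 43) = (38, 36).

(38, 36)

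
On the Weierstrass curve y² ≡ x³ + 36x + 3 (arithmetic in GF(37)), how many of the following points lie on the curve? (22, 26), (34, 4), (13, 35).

3

(22, 26): 26² ≡ 10, rhs ≡ 10 → on.
(34, 4): 4² ≡ 16, rhs ≡ 16 → on.
(13, 35): 35² ≡ 4, rhs ≡ 4 → on.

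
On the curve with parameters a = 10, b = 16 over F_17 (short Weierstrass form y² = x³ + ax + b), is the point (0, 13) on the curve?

y² = 13² ≡ 16; x³ + 10x + 16 = 16 ≡ 16 (mod 17). 16 = 16.

yes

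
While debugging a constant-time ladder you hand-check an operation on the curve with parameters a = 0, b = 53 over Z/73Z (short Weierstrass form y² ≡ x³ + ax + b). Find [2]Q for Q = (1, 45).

(68, 72)

tangent at (1, 45): λ = (3·1² + 0)/(2·45) ≡ 3/17. 17⁻¹ ≡ 43 (mod 73), so λ ≡ 3·43 ≡ 56.
  x = λ² - 1 - 1 = 3136 - 2 ≡ 68; y = λ·(1 - 68) - 45 ≡ 72. → (68, 72)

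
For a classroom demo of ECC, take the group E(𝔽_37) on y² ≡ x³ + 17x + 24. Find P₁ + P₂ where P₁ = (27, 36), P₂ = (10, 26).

(28, 20)

(27, 36) + (10, 26). λ = (26 - 36)/(10 - 27) ≡ 27/20 mod 37. 20⁻¹ ≡ 13 (mod 37) since 20·13 = 260 ≡ 1, so λ ≡ 18.
  x = λ² - 27 - 10 = 324 - 37 ≡ 28; y = λ·(27 - 28) - 36 ≡ 20. → (28, 20)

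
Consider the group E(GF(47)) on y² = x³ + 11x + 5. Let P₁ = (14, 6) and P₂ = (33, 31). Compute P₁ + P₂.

(21, 12)

(14, 6) + (33, 31). λ = (31 - 6)/(33 - 14) ≡ 25/19 mod 47. 19⁻¹ ≡ 5 (mod 47), so λ ≡ 31.
  x = λ² - 14 - 33 = 961 - 47 ≡ 21; y = λ·(14 - 21) - 6 ≡ 12. → (21, 12)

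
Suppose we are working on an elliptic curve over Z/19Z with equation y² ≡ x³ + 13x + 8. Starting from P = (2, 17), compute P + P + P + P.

(3, 6)

Repeated addition: build up to 4P.
2P: tangent at (2, 17): λ = (3·2² + 13)/(2·17) ≡ 6/15. 15⁻¹ ≡ 14 (mod 19) since 15·14 = 210 ≡ 1, so λ ≡ 6·14 ≡ 8.
  x = λ² - 2 - 2 = 64 - 4 ≡ 3; y = λ·(2 - 3) - 17 ≡ 13. → (3, 13)
3P: (3, 13) + (2, 17). λ = (17 - 13)/(2 - 3) ≡ 4/18 mod 19. 18⁻¹ ≡ 18 (mod 19), so λ ≡ 15.
  x = λ² - 3 - 2 = 225 - 5 ≡ 11; y = λ·(3 - 11) - 13 ≡ 0. → (11, 0)
4P: (11, 0) + (2, 17). λ = (17 - 0)/(2 - 11) ≡ 17/10 mod 19. 10⁻¹ ≡ 2 (mod 19) since 10·2 = 20 ≡ 1, so λ ≡ 15.
  x = λ² - 11 - 2 = 225 - 13 ≡ 3; y = λ·(11 - 3) - 0 ≡ 6. → (3, 6)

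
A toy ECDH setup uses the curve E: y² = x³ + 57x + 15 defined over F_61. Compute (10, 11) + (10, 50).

O

The two points share x = 10 and their y-coordinates satisfy 11 + 50 ≡ 0 (mod 61), so they are inverses. Their sum is 𝒪.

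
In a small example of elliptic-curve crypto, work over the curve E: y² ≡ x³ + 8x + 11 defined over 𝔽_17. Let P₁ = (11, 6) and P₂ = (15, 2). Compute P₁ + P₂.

(11, 6) + (15, 2). λ = (2 - 6)/(15 - 11) ≡ 13/4 mod 17. 4⁻¹ ≡ 13 (mod 17), so λ ≡ 16.
  x = λ² - 11 - 15 = 256 - 26 ≡ 9; y = λ·(11 - 9) - 6 ≡ 9. → (9, 9)

(9, 9)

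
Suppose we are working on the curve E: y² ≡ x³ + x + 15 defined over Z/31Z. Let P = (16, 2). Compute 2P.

(9, 3)

tangent at (16, 2): λ = (3·16² + 1)/(2·2) ≡ 25/4. 4⁻¹ ≡ 8 (mod 31), so λ ≡ 25·8 ≡ 14.
  x = λ² - 16 - 16 = 196 - 32 ≡ 9; y = λ·(16 - 9) - 2 ≡ 3. → (9, 3)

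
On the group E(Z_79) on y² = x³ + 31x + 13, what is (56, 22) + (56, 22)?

(11, 42)

tangent at (56, 22): λ = (3·56² + 31)/(2·22) ≡ 38/44. 44⁻¹ ≡ 9 (mod 79) since 44·9 = 396 ≡ 1, so λ ≡ 38·9 ≡ 26.
  x = λ² - 56 - 56 = 676 - 112 ≡ 11; y = λ·(56 - 11) - 22 ≡ 42. → (11, 42)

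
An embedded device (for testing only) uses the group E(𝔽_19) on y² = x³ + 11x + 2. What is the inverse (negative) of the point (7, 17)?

(7, 2)

-(7, 17) = (7, -17 mod 19) = (7, 2).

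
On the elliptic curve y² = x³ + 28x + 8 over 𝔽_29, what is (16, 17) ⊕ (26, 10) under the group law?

(22, 22)

(16, 17) + (26, 10). λ = (10 - 17)/(26 - 16) ≡ 22/10 mod 29. 10⁻¹ ≡ 3 (mod 29) since 10·3 = 30 ≡ 1, so λ ≡ 8.
  x = λ² - 16 - 26 = 64 - 42 ≡ 22; y = λ·(16 - 22) - 17 ≡ 22. → (22, 22)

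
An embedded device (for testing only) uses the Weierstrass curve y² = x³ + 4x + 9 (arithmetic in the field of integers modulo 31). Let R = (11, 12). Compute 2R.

(19, 0)

tangent at (11, 12): λ = (3·11² + 4)/(2·12) ≡ 26/24. 24⁻¹ ≡ 22 (mod 31), so λ ≡ 26·22 ≡ 14.
  x = λ² - 11 - 11 = 196 - 22 ≡ 19; y = λ·(11 - 19) - 12 ≡ 0. → (19, 0)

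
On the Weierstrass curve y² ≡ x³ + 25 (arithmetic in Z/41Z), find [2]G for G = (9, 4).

(2, 19)

tangent at (9, 4): λ = (3·9² + 0)/(2·4) ≡ 38/8. 8⁻¹ ≡ 36 (mod 41), so λ ≡ 38·36 ≡ 15.
  x = λ² - 9 - 9 = 225 - 18 ≡ 2; y = λ·(9 - 2) - 4 ≡ 19. → (2, 19)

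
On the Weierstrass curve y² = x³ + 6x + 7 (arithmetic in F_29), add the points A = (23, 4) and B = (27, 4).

(8, 25)

(23, 4) + (27, 4). λ = (4 - 4)/(27 - 23) ≡ 0/4 mod 29. 4⁻¹ ≡ 22 (mod 29), so λ ≡ 0.
  x = λ² - 23 - 27 = 0 - 50 ≡ 8; y = λ·(23 - 8) - 4 ≡ 25. → (8, 25)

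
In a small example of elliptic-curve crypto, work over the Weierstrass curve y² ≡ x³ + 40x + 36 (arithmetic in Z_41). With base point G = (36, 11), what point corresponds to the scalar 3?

(21, 16)

Repeated addition: build up to 3G.
2G: tangent at (36, 11): λ = (3·36² + 40)/(2·11) ≡ 33/22. 22⁻¹ ≡ 28 (mod 41), so λ ≡ 33·28 ≡ 22.
  x = λ² - 36 - 36 = 484 - 72 ≡ 2; y = λ·(36 - 2) - 11 ≡ 40. → (2, 40)
3G: (2, 40) + (36, 11). λ = (11 - 40)/(36 - 2) ≡ 12/34 mod 41. 34⁻¹ ≡ 35 (mod 41), so λ ≡ 10.
  x = λ² - 2 - 36 = 100 - 38 ≡ 21; y = λ·(2 - 21) - 40 ≡ 16. → (21, 16)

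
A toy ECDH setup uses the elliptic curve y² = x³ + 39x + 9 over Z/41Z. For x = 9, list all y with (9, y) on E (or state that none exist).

8, 33

x³ + 39x + 9 = 1089 ≡ 23 (mod 41).
Square roots of 23 mod 41: 8 and 33 (since 8² = 64 ≡ 23).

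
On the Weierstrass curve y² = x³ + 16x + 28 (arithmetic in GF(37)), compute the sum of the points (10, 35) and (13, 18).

(10, 35) + (13, 18). λ = (18 - 35)/(13 - 10) ≡ 20/3 mod 37. 3⁻¹ ≡ 25 (mod 37), so λ ≡ 19.
  x = λ² - 10 - 13 = 361 - 23 ≡ 5; y = λ·(10 - 5) - 35 ≡ 23. → (5, 23)

(5, 23)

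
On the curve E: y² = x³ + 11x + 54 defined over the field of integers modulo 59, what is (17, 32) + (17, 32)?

(1, 40)

tangent at (17, 32): λ = (3·17² + 11)/(2·32) ≡ 52/5. 5⁻¹ ≡ 12 (mod 59) since 5·12 = 60 ≡ 1, so λ ≡ 52·12 ≡ 34.
  x = λ² - 17 - 17 = 1156 - 34 ≡ 1; y = λ·(17 - 1) - 32 ≡ 40. → (1, 40)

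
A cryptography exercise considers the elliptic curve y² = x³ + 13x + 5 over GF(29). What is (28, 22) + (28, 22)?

(11, 0)

tangent at (28, 22): λ = (3·28² + 13)/(2·22) ≡ 16/15. 15⁻¹ ≡ 2 (mod 29), so λ ≡ 16·2 ≡ 3.
  x = λ² - 28 - 28 = 9 - 56 ≡ 11; y = λ·(28 - 11) - 22 ≡ 0. → (11, 0)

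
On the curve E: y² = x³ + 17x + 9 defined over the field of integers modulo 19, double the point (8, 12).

(3, 7)

tangent at (8, 12): λ = (3·8² + 17)/(2·12) ≡ 0/5. 5⁻¹ ≡ 4 (mod 19), so λ ≡ 0·4 ≡ 0.
  x = λ² - 8 - 8 = 0 - 16 ≡ 3; y = λ·(8 - 3) - 12 ≡ 7. → (3, 7)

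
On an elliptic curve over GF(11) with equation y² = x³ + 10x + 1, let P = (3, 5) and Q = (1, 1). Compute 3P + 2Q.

First 3P:
Repeated addition: build up to 3P.
2P: tangent at (3, 5): λ = (3·3² + 10)/(2·5) ≡ 4/10. 10⁻¹ ≡ 10 (mod 11), so λ ≡ 4·10 ≡ 7.
  x = λ² - 3 - 3 = 49 - 6 ≡ 10; y = λ·(3 - 10) - 5 ≡ 1. → (10, 1)
3P: (10, 1) + (3, 5). λ = (5 - 1)/(3 - 10) ≡ 4/4 mod 11. 4⁻¹ ≡ 3 (mod 11), so λ ≡ 1.
  x = λ² - 10 - 3 = 1 - 13 ≡ 10; y = λ·(10 - 10) - 1 ≡ 10. → (10, 10)
3P = (10, 10).
Next 2Q:
Repeated addition: build up to 2Q.
2Q: tangent at (1, 1): λ = (3·1² + 10)/(2·1) ≡ 2/2. 2⁻¹ ≡ 6 (mod 11), so λ ≡ 2·6 ≡ 1.
  x = λ² - 1 - 1 = 1 - 2 ≡ 10; y = λ·(1 - 10) - 1 ≡ 1. → (10, 1)
2Q = (10, 1).
Finally 3P + 2Q:
(10, 10) + (10, 1): same x and y₁ ≡ -y₂, so the sum is 𝒪.

O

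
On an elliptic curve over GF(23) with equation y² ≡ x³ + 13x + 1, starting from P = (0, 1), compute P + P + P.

(14, 12)

Repeated addition: build up to 3P.
2P: tangent at (0, 1): λ = (3·0² + 13)/(2·1) ≡ 13/2. 2⁻¹ ≡ 12 (mod 23) since 2·12 = 24 ≡ 1, so λ ≡ 13·12 ≡ 18.
  x = λ² - 0 - 0 = 324 - 0 ≡ 2; y = λ·(0 - 2) - 1 ≡ 9. → (2, 9)
3P: (2, 9) + (0, 1). λ = (1 - 9)/(0 - 2) ≡ 15/21 mod 23. 21⁻¹ ≡ 11 (mod 23), so λ ≡ 4.
  x = λ² - 2 - 0 = 16 - 2 ≡ 14; y = λ·(2 - 14) - 9 ≡ 12. → (14, 12)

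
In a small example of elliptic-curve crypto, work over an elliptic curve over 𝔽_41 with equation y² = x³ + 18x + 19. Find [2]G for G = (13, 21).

(38, 15)

tangent at (13, 21): λ = (3·13² + 18)/(2·21) ≡ 33/1. 1⁻¹ ≡ 1 (mod 41), so λ ≡ 33·1 ≡ 33.
  x = λ² - 13 - 13 = 1089 - 26 ≡ 38; y = λ·(13 - 38) - 21 ≡ 15. → (38, 15)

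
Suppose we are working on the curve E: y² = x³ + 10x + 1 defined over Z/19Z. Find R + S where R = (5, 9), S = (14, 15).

(11, 6)

(5, 9) + (14, 15). λ = (15 - 9)/(14 - 5) ≡ 6/9 mod 19. 9⁻¹ ≡ 17 (mod 19), so λ ≡ 7.
  x = λ² - 5 - 14 = 49 - 19 ≡ 11; y = λ·(5 - 11) - 9 ≡ 6. → (11, 6)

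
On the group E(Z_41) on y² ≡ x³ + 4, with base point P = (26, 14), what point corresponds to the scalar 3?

(39, 23)

Repeated addition: build up to 3P.
2P: tangent at (26, 14): λ = (3·26² + 0)/(2·14) ≡ 19/28. 28⁻¹ ≡ 22 (mod 41), so λ ≡ 19·22 ≡ 8.
  x = λ² - 26 - 26 = 64 - 52 ≡ 12; y = λ·(26 - 12) - 14 ≡ 16. → (12, 16)
3P: (12, 16) + (26, 14). λ = (14 - 16)/(26 - 12) ≡ 39/14 mod 41. 14⁻¹ ≡ 3 (mod 41), so λ ≡ 35.
  x = λ² - 12 - 26 = 1225 - 38 ≡ 39; y = λ·(12 - 39) - 16 ≡ 23. → (39, 23)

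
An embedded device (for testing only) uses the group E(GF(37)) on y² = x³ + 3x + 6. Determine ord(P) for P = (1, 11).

2P: tangent at (1, 11): λ = (3·1² + 3)/(2·11) ≡ 6/22. 22⁻¹ ≡ 32 (mod 37), so λ ≡ 6·32 ≡ 7.
  x = λ² - 1 - 1 = 49 - 2 ≡ 10; y = λ·(1 - 10) - 11 ≡ 0. → (10, 0)
3P: (10, 0) + (1, 11). λ = (11 - 0)/(1 - 10) ≡ 11/28 mod 37. 28⁻¹ ≡ 4 (mod 37) since 28·4 = 112 ≡ 1, so λ ≡ 7.
  x = λ² - 10 - 1 = 49 - 11 ≡ 1; y = λ·(10 - 1) - 0 ≡ 26. → (1, 26)
4P: (1, 26) + (1, 11): same x and y₁ ≡ -y₂, so the sum is O.
4P = O, so the order is 4.

4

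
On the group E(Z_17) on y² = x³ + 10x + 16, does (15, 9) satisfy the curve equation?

no

y² = 9² ≡ 13; x³ + 10x + 16 = 3541 ≡ 5 (mod 17). 13 ≠ 5.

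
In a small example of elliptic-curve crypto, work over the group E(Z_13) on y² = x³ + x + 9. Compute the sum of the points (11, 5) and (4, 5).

(11, 8)

(11, 5) + (4, 5). λ = (5 - 5)/(4 - 11) ≡ 0/6 mod 13. 6⁻¹ ≡ 11 (mod 13) since 6·11 = 66 ≡ 1, so λ ≡ 0.
  x = λ² - 11 - 4 = 0 - 15 ≡ 11; y = λ·(11 - 11) - 5 ≡ 8. → (11, 8)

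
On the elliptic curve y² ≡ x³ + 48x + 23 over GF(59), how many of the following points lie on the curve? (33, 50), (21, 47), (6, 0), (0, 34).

1

(33, 50): 50² ≡ 22, rhs ≡ 20 → off.
(21, 47): 47² ≡ 26, rhs ≡ 26 → on.
(6, 0): 0² ≡ 0, rhs ≡ 55 → off.
(0, 34): 34² ≡ 35, rhs ≡ 23 → off.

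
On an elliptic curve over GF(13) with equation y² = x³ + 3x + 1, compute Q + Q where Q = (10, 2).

tangent at (10, 2): λ = (3·10² + 3)/(2·2) ≡ 4/4. 4⁻¹ ≡ 10 (mod 13) since 4·10 = 40 ≡ 1, so λ ≡ 4·10 ≡ 1.
  x = λ² - 10 - 10 = 1 - 20 ≡ 7; y = λ·(10 - 7) - 2 ≡ 1. → (7, 1)

(7, 1)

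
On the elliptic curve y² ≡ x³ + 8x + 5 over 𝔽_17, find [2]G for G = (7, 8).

tangent at (7, 8): λ = (3·7² + 8)/(2·8) ≡ 2/16. 16⁻¹ ≡ 16 (mod 17) since 16·16 = 256 ≡ 1, so λ ≡ 2·16 ≡ 15.
  x = λ² - 7 - 7 = 225 - 14 ≡ 7; y = λ·(7 - 7) - 8 ≡ 9. → (7, 9)

(7, 9)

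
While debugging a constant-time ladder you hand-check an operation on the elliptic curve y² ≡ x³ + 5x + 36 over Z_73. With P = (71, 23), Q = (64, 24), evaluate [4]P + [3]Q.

First 4P:
Double-and-add on 4 = (100)₂. Start with P = (71, 23) for the leading 1-bit.
double: tangent at (71, 23): λ = (3·71² + 5)/(2·23) ≡ 17/46. 46⁻¹ ≡ 27 (mod 73) since 46·27 = 1242 ≡ 1, so λ ≡ 17·27 ≡ 21.
  x = λ² - 71 - 71 = 441 - 142 ≡ 7; y = λ·(71 - 7) - 23 ≡ 7. → (7, 7)
double: tangent at (7, 7): λ = (3·7² + 5)/(2·7) ≡ 6/14. 14⁻¹ ≡ 47 (mod 73), so λ ≡ 6·47 ≡ 63.
  x = λ² - 7 - 7 = 3969 - 14 ≡ 13; y = λ·(7 - 13) - 7 ≡ 53. → (13, 53)
4P = (13, 53).
Next 3Q:
Repeated addition: build up to 3Q.
2Q: tangent at (64, 24): λ = (3·64² + 5)/(2·24) ≡ 29/48. 48⁻¹ ≡ 35 (mod 73), so λ ≡ 29·35 ≡ 66.
  x = λ² - 64 - 64 = 4356 - 128 ≡ 67; y = λ·(64 - 67) - 24 ≡ 70. → (67, 70)
3Q: (67, 70) + (64, 24). λ = (24 - 70)/(64 - 67) ≡ 27/70 mod 73. 70⁻¹ ≡ 24 (mod 73) since 70·24 = 1680 ≡ 1, so λ ≡ 64.
  x = λ² - 67 - 64 = 4096 - 131 ≡ 23; y = λ·(67 - 23) - 70 ≡ 45. → (23, 45)
3Q = (23, 45).
Finally 4P + 3Q:
(13, 53) + (23, 45). λ = (45 - 53)/(23 - 13) ≡ 65/10 mod 73. 10⁻¹ ≡ 22 (mod 73), so λ ≡ 43.
  x = λ² - 13 - 23 = 1849 - 36 ≡ 61; y = λ·(13 - 61) - 53 ≡ 0. → (61, 0)

(61, 0)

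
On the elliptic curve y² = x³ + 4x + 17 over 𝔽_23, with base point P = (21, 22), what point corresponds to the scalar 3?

(11, 9)

Repeated addition: build up to 3P.
2P: tangent at (21, 22): λ = (3·21² + 4)/(2·22) ≡ 16/21. 21⁻¹ ≡ 11 (mod 23), so λ ≡ 16·11 ≡ 15.
  x = λ² - 21 - 21 = 225 - 42 ≡ 22; y = λ·(21 - 22) - 22 ≡ 9. → (22, 9)
3P: (22, 9) + (21, 22). λ = (22 - 9)/(21 - 22) ≡ 13/22 mod 23. 22⁻¹ ≡ 22 (mod 23), so λ ≡ 10.
  x = λ² - 22 - 21 = 100 - 43 ≡ 11; y = λ·(22 - 11) - 9 ≡ 9. → (11, 9)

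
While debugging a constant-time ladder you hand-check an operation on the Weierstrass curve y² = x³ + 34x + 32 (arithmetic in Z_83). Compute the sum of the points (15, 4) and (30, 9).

(75, 59)

(15, 4) + (30, 9). λ = (9 - 4)/(30 - 15) ≡ 5/15 mod 83. 15⁻¹ ≡ 72 (mod 83) since 15·72 = 1080 ≡ 1, so λ ≡ 28.
  x = λ² - 15 - 30 = 784 - 45 ≡ 75; y = λ·(15 - 75) - 4 ≡ 59. → (75, 59)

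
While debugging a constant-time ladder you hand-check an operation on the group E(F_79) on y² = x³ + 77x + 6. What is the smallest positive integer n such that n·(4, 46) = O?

2P: tangent at (4, 46): λ = (3·4² + 77)/(2·46) ≡ 46/13. 13⁻¹ ≡ 73 (mod 79), so λ ≡ 46·73 ≡ 40.
  x = λ² - 4 - 4 = 1600 - 8 ≡ 12; y = λ·(4 - 12) - 46 ≡ 29. → (12, 29)
3P: (12, 29) + (4, 46). λ = (46 - 29)/(4 - 12) ≡ 17/71 mod 79. 71⁻¹ ≡ 69 (mod 79), so λ ≡ 67.
  x = λ² - 12 - 4 = 4489 - 16 ≡ 49; y = λ·(12 - 49) - 29 ≡ 20. → (49, 20)
4P: (49, 20) + (4, 46). λ = (46 - 20)/(4 - 49) ≡ 26/34 mod 79. 34⁻¹ ≡ 7 (mod 79), so λ ≡ 24.
  x = λ² - 49 - 4 = 576 - 53 ≡ 49; y = λ·(49 - 49) - 20 ≡ 59. → (49, 59)
5P: (49, 59) + (4, 46). λ = (46 - 59)/(4 - 49) ≡ 66/34 mod 79. 34⁻¹ ≡ 7 (mod 79) since 34·7 = 238 ≡ 1, so λ ≡ 67.
  x = λ² - 49 - 4 = 4489 - 53 ≡ 12; y = λ·(49 - 12) - 59 ≡ 50. → (12, 50)
6P: (12, 50) + (4, 46). λ = (46 - 50)/(4 - 12) ≡ 75/71 mod 79. 71⁻¹ ≡ 69 (mod 79), so λ ≡ 40.
  x = λ² - 12 - 4 = 1600 - 16 ≡ 4; y = λ·(12 - 4) - 50 ≡ 33. → (4, 33)
7P: (4, 33) + (4, 46): same x and y₁ ≡ -y₂, so the sum is O.
7P = O, so the order is 7.

7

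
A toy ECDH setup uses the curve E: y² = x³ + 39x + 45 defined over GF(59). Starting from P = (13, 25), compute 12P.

Double-and-add on 12 = (1100)₂. Start with P = (13, 25) for the leading 1-bit.
double: tangent at (13, 25): λ = (3·13² + 39)/(2·25) ≡ 15/50. 50⁻¹ ≡ 13 (mod 59), so λ ≡ 15·13 ≡ 18.
  x = λ² - 13 - 13 = 324 - 26 ≡ 3; y = λ·(13 - 3) - 25 ≡ 37. → (3, 37)
add P: (3, 37) + (13, 25). λ = (25 - 37)/(13 - 3) ≡ 47/10 mod 59. 10⁻¹ ≡ 6 (mod 59), so λ ≡ 46.
  x = λ² - 3 - 13 = 2116 - 16 ≡ 35; y = λ·(3 - 35) - 37 ≡ 25. → (35, 25)
double: tangent at (35, 25): λ = (3·35² + 39)/(2·25) ≡ 56/50. 50⁻¹ ≡ 13 (mod 59), so λ ≡ 56·13 ≡ 20.
  x = λ² - 35 - 35 = 400 - 70 ≡ 35; y = λ·(35 - 35) - 25 ≡ 34. → (35, 34)
double: tangent at (35, 34): λ = (3·35² + 39)/(2·34) ≡ 56/9. 9⁻¹ ≡ 46 (mod 59), so λ ≡ 56·46 ≡ 39.
  x = λ² - 35 - 35 = 1521 - 70 ≡ 35; y = λ·(35 - 35) - 34 ≡ 25. → (35, 25)

(35, 25)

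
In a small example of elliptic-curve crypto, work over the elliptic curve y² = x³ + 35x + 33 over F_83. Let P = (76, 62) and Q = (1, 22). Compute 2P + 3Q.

First 2P:
Repeated addition: build up to 2P.
2P: tangent at (76, 62): λ = (3·76² + 35)/(2·62) ≡ 16/41. 41⁻¹ ≡ 81 (mod 83), so λ ≡ 16·81 ≡ 51.
  x = λ² - 76 - 76 = 2601 - 152 ≡ 42; y = λ·(76 - 42) - 62 ≡ 12. → (42, 12)
2P = (42, 12).
Next 3Q:
Repeated addition: build up to 3Q.
2Q: tangent at (1, 22): λ = (3·1² + 35)/(2·22) ≡ 38/44. 44⁻¹ ≡ 17 (mod 83), so λ ≡ 38·17 ≡ 65.
  x = λ² - 1 - 1 = 4225 - 2 ≡ 73; y = λ·(1 - 73) - 22 ≡ 29. → (73, 29)
3Q: (73, 29) + (1, 22). λ = (22 - 29)/(1 - 73) ≡ 76/11 mod 83. 11⁻¹ ≡ 68 (mod 83) since 11·68 = 748 ≡ 1, so λ ≡ 22.
  x = λ² - 73 - 1 = 484 - 74 ≡ 78; y = λ·(73 - 78) - 29 ≡ 27. → (78, 27)
3Q = (78, 27).
Finally 2P + 3Q:
(42, 12) + (78, 27). λ = (27 - 12)/(78 - 42) ≡ 15/36 mod 83. 36⁻¹ ≡ 30 (mod 83), so λ ≡ 35.
  x = λ² - 42 - 78 = 1225 - 120 ≡ 26; y = λ·(42 - 26) - 12 ≡ 50. → (26, 50)

(26, 50)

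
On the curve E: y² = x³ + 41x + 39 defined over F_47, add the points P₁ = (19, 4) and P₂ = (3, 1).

(12, 12)

(19, 4) + (3, 1). λ = (1 - 4)/(3 - 19) ≡ 44/31 mod 47. 31⁻¹ ≡ 44 (mod 47), so λ ≡ 9.
  x = λ² - 19 - 3 = 81 - 22 ≡ 12; y = λ·(19 - 12) - 4 ≡ 12. → (12, 12)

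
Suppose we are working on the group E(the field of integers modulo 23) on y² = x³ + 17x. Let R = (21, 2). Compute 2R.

(12, 0)

tangent at (21, 2): λ = (3·21² + 17)/(2·2) ≡ 6/4. 4⁻¹ ≡ 6 (mod 23) since 4·6 = 24 ≡ 1, so λ ≡ 6·6 ≡ 13.
  x = λ² - 21 - 21 = 169 - 42 ≡ 12; y = λ·(21 - 12) - 2 ≡ 0. → (12, 0)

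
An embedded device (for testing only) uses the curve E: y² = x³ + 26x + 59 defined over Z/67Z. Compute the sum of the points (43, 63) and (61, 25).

(43, 63) + (61, 25). λ = (25 - 63)/(61 - 43) ≡ 29/18 mod 67. 18⁻¹ ≡ 41 (mod 67) since 18·41 = 738 ≡ 1, so λ ≡ 50.
  x = λ² - 43 - 61 = 2500 - 104 ≡ 51; y = λ·(43 - 51) - 63 ≡ 6. → (51, 6)

(51, 6)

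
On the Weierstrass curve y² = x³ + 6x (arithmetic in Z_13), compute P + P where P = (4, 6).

(9, 4)

tangent at (4, 6): λ = (3·4² + 6)/(2·6) ≡ 2/12. 12⁻¹ ≡ 12 (mod 13), so λ ≡ 2·12 ≡ 11.
  x = λ² - 4 - 4 = 121 - 8 ≡ 9; y = λ·(4 - 9) - 6 ≡ 4. → (9, 4)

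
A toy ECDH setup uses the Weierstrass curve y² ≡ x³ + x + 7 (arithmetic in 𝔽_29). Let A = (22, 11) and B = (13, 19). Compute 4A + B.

(13, 10)

First 4A:
Repeated addition: build up to 4A.
2A: tangent at (22, 11): λ = (3·22² + 1)/(2·11) ≡ 3/22. 22⁻¹ ≡ 4 (mod 29) since 22·4 = 88 ≡ 1, so λ ≡ 3·4 ≡ 12.
  x = λ² - 22 - 22 = 144 - 44 ≡ 13; y = λ·(22 - 13) - 11 ≡ 10. → (13, 10)
3A: (13, 10) + (22, 11). λ = (11 - 10)/(22 - 13) ≡ 1/9 mod 29. 9⁻¹ ≡ 13 (mod 29), so λ ≡ 13.
  x = λ² - 13 - 22 = 169 - 35 ≡ 18; y = λ·(13 - 18) - 10 ≡ 12. → (18, 12)
4A: (18, 12) + (22, 11). λ = (11 - 12)/(22 - 18) ≡ 28/4 mod 29. 4⁻¹ ≡ 22 (mod 29) since 4·22 = 88 ≡ 1, so λ ≡ 7.
  x = λ² - 18 - 22 = 49 - 40 ≡ 9; y = λ·(18 - 9) - 12 ≡ 22. → (9, 22)
4A = (9, 22).
Finally 4A + B:
(9, 22) + (13, 19). λ = (19 - 22)/(13 - 9) ≡ 26/4 mod 29. 4⁻¹ ≡ 22 (mod 29) since 4·22 = 88 ≡ 1, so λ ≡ 21.
  x = λ² - 9 - 13 = 441 - 22 ≡ 13; y = λ·(9 - 13) - 22 ≡ 10. → (13, 10)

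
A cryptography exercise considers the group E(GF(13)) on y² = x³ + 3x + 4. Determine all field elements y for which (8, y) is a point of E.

x³ + 3x + 4 = 540 ≡ 7 (mod 13).
7 is a non-residue mod 13; no y exists.

none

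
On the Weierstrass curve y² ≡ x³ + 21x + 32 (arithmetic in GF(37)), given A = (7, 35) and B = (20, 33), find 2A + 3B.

(6, 2)

First 2A:
Repeated addition: build up to 2A.
2A: tangent at (7, 35): λ = (3·7² + 21)/(2·35) ≡ 20/33. 33⁻¹ ≡ 9 (mod 37), so λ ≡ 20·9 ≡ 32.
  x = λ² - 7 - 7 = 1024 - 14 ≡ 11; y = λ·(7 - 11) - 35 ≡ 22. → (11, 22)
2A = (11, 22).
Next 3B:
Repeated addition: build up to 3B.
2B: tangent at (20, 33): λ = (3·20² + 21)/(2·33) ≡ 0/29. 29⁻¹ ≡ 23 (mod 37) since 29·23 = 667 ≡ 1, so λ ≡ 0·23 ≡ 0.
  x = λ² - 20 - 20 = 0 - 40 ≡ 34; y = λ·(20 - 34) - 33 ≡ 4. → (34, 4)
3B: (34, 4) + (20, 33). λ = (33 - 4)/(20 - 34) ≡ 29/23 mod 37. 23⁻¹ ≡ 29 (mod 37), so λ ≡ 27.
  x = λ² - 34 - 20 = 729 - 54 ≡ 9; y = λ·(34 - 9) - 4 ≡ 5. → (9, 5)
3B = (9, 5).
Finally 2A + 3B:
(11, 22) + (9, 5). λ = (5 - 22)/(9 - 11) ≡ 20/35 mod 37. 35⁻¹ ≡ 18 (mod 37) since 35·18 = 630 ≡ 1, so λ ≡ 27.
  x = λ² - 11 - 9 = 729 - 20 ≡ 6; y = λ·(11 - 6) - 22 ≡ 2. → (6, 2)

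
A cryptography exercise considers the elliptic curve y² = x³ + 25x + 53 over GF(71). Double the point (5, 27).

(2, 18)

tangent at (5, 27): λ = (3·5² + 25)/(2·27) ≡ 29/54. 54⁻¹ ≡ 25 (mod 71) since 54·25 = 1350 ≡ 1, so λ ≡ 29·25 ≡ 15.
  x = λ² - 5 - 5 = 225 - 10 ≡ 2; y = λ·(5 - 2) - 27 ≡ 18. → (2, 18)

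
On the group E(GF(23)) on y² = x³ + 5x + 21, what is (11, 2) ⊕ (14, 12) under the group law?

(4, 6)

(11, 2) + (14, 12). λ = (12 - 2)/(14 - 11) ≡ 10/3 mod 23. 3⁻¹ ≡ 8 (mod 23), so λ ≡ 11.
  x = λ² - 11 - 14 = 121 - 25 ≡ 4; y = λ·(11 - 4) - 2 ≡ 6. → (4, 6)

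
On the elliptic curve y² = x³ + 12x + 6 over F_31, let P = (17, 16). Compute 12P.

Repeated addition: build up to 12P.
2P: tangent at (17, 16): λ = (3·17² + 12)/(2·16) ≡ 11/1. 1⁻¹ ≡ 1 (mod 31) since 1·1 = 1 ≡ 1, so λ ≡ 11·1 ≡ 11.
  x = λ² - 17 - 17 = 121 - 34 ≡ 25; y = λ·(17 - 25) - 16 ≡ 20. → (25, 20)
3P: (25, 20) + (17, 16). λ = (16 - 20)/(17 - 25) ≡ 27/23 mod 31. 23⁻¹ ≡ 27 (mod 31), so λ ≡ 16.
  x = λ² - 25 - 17 = 256 - 42 ≡ 28; y = λ·(25 - 28) - 20 ≡ 25. → (28, 25)
4P: (28, 25) + (17, 16). λ = (16 - 25)/(17 - 28) ≡ 22/20 mod 31. 20⁻¹ ≡ 14 (mod 31) since 20·14 = 280 ≡ 1, so λ ≡ 29.
  x = λ² - 28 - 17 = 841 - 45 ≡ 21; y = λ·(28 - 21) - 25 ≡ 23. → (21, 23)
5P: (21, 23) + (17, 16). λ = (16 - 23)/(17 - 21) ≡ 24/27 mod 31. 27⁻¹ ≡ 23 (mod 31), so λ ≡ 25.
  x = λ² - 21 - 17 = 625 - 38 ≡ 29; y = λ·(21 - 29) - 23 ≡ 25. → (29, 25)
6P: (29, 25) + (17, 16). λ = (16 - 25)/(17 - 29) ≡ 22/19 mod 31. 19⁻¹ ≡ 18 (mod 31), so λ ≡ 24.
  x = λ² - 29 - 17 = 576 - 46 ≡ 3; y = λ·(29 - 3) - 25 ≡ 10. → (3, 10)
7P: (3, 10) + (17, 16). λ = (16 - 10)/(17 - 3) ≡ 6/14 mod 31. 14⁻¹ ≡ 20 (mod 31) since 14·20 = 280 ≡ 1, so λ ≡ 27.
  x = λ² - 3 - 17 = 729 - 20 ≡ 27; y = λ·(3 - 27) - 10 ≡ 24. → (27, 24)
8P: (27, 24) + (17, 16). λ = (16 - 24)/(17 - 27) ≡ 23/21 mod 31. 21⁻¹ ≡ 3 (mod 31), so λ ≡ 7.
  x = λ² - 27 - 17 = 49 - 44 ≡ 5; y = λ·(27 - 5) - 24 ≡ 6. → (5, 6)
9P: (5, 6) + (17, 16). λ = (16 - 6)/(17 - 5) ≡ 10/12 mod 31. 12⁻¹ ≡ 13 (mod 31) since 12·13 = 156 ≡ 1, so λ ≡ 6.
  x = λ² - 5 - 17 = 36 - 22 ≡ 14; y = λ·(5 - 14) - 6 ≡ 2. → (14, 2)
10P: (14, 2) + (17, 16). λ = (16 - 2)/(17 - 14) ≡ 14/3 mod 31. 3⁻¹ ≡ 21 (mod 31), so λ ≡ 15.
  x = λ² - 14 - 17 = 225 - 31 ≡ 8; y = λ·(14 - 8) - 2 ≡ 26. → (8, 26)
11P: (8, 26) + (17, 16). λ = (16 - 26)/(17 - 8) ≡ 21/9 mod 31. 9⁻¹ ≡ 7 (mod 31), so λ ≡ 23.
  x = λ² - 8 - 17 = 529 - 25 ≡ 8; y = λ·(8 - 8) - 26 ≡ 5. → (8, 5)
12P: (8, 5) + (17, 16). λ = (16 - 5)/(17 - 8) ≡ 11/9 mod 31. 9⁻¹ ≡ 7 (mod 31) since 9·7 = 63 ≡ 1, so λ ≡ 15.
  x = λ² - 8 - 17 = 225 - 25 ≡ 14; y = λ·(8 - 14) - 5 ≡ 29. → (14, 29)

(14, 29)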